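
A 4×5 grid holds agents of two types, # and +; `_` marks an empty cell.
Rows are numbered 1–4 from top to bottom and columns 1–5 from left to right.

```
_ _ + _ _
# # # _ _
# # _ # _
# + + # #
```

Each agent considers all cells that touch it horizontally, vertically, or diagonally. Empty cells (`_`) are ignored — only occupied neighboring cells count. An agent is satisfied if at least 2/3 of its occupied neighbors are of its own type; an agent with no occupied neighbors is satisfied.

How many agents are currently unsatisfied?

(1,3)+ 0/2 not
(2,1)# 3/3 satisfied
(2,2)# 4/5 satisfied
(2,3)# 3/4 satisfied
(3,1)# 4/5 satisfied
(3,2)# 5/7 satisfied
(3,4)# 3/4 satisfied
(4,1)# 2/3 satisfied
(4,2)+ 1/4 not
(4,3)+ 1/4 not
(4,4)# 2/3 satisfied
(4,5)# 2/2 satisfied
Unsatisfied: (1,3), (4,2), (4,3) — 3 in total.

3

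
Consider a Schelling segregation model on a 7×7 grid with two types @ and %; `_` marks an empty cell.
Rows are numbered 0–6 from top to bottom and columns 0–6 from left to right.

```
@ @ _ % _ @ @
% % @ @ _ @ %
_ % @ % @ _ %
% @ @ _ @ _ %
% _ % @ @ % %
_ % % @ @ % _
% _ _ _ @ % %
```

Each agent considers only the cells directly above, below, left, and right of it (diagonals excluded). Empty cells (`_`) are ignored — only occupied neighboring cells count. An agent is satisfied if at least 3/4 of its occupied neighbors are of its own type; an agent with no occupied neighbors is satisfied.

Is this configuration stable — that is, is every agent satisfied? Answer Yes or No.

No

(0,0)@ 1/2 not
(0,1)@ 1/2 not
(0,3)% 0/1 not
(0,5)@ 2/2 satisfied
(0,6)@ 1/2 not
(1,0)% 1/2 not
(1,1)% 2/4 not
(1,2)@ 2/3 not
(1,3)@ 1/3 not
(1,5)@ 1/2 not
(1,6)% 1/3 not
(2,1)% 1/3 not
(2,2)@ 2/4 not
(2,3)% 0/3 not
(2,4)@ 1/2 not
(2,6)% 2/2 satisfied
(3,0)% 1/2 not
(3,1)@ 1/3 not
(3,2)@ 2/3 not
(3,4)@ 2/2 satisfied
(3,6)% 2/2 satisfied
(4,0)% 1/1 satisfied
(4,2)% 1/3 not
(4,3)@ 2/3 not
(4,4)@ 3/4 satisfied
(4,5)% 2/3 not
(4,6)% 2/2 satisfied
(5,1)% 1/1 satisfied
(5,2)% 2/3 not
(5,3)@ 2/3 not
(5,4)@ 3/4 satisfied
(5,5)% 2/3 not
(6,0)% 0/0 satisfied
(6,4)@ 1/2 not
(6,5)% 2/3 not
(6,6)% 1/1 satisfied
For instance (0,0) has only 1/2 same-type neighbors, below 3/4.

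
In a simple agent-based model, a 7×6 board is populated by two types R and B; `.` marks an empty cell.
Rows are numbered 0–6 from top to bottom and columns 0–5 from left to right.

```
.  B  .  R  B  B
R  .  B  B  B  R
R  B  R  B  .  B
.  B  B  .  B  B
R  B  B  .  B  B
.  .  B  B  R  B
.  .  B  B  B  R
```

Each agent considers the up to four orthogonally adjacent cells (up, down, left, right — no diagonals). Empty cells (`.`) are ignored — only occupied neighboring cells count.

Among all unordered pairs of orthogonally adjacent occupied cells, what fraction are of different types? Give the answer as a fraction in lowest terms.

17/40

Scan each occupied cell's neighbors to the right and below so each pair is counted once.
From row 0: 3 unlike of 5 pairs (running 3/5).
From row 1: 3 unlike of 7 pairs (running 6/12).
From row 2: 4 unlike of 6 pairs (running 10/18).
From row 3: 0 unlike of 6 pairs (running 10/24).
From row 4: 2 unlike of 6 pairs (running 12/30).
From row 5: 4 unlike of 7 pairs (running 16/37).
From row 6: 1 unlike of 3 pairs (running 17/40).
Total adjacent occupied pairs: 40; unlike-type pairs: 17.
17/40 is already in lowest terms.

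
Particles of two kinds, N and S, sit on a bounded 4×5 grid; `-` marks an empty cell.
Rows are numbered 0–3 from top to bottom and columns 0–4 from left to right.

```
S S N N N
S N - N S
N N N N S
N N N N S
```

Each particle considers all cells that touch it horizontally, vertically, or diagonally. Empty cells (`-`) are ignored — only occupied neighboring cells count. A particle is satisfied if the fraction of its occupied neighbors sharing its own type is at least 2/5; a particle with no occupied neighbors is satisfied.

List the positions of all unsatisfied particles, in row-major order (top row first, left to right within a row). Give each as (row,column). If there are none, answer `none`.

(1,4), (3,4)

(0,0)S 2/3 satisfied
(0,1)S 2/4 satisfied
(0,2)N 3/4 satisfied
(0,3)N 3/4 satisfied
(0,4)N 2/3 satisfied
(1,0)S 2/5 satisfied
(1,1)N 4/7 satisfied
(1,3)N 5/7 satisfied
(1,4)S 1/5 not
(2,0)N 4/5 satisfied
(2,1)N 6/7 satisfied
(2,2)N 7/7 satisfied
(2,3)N 4/7 satisfied
(2,4)S 2/5 satisfied
(3,0)N 3/3 satisfied
(3,1)N 5/5 satisfied
(3,2)N 5/5 satisfied
(3,3)N 3/5 satisfied
(3,4)S 1/3 not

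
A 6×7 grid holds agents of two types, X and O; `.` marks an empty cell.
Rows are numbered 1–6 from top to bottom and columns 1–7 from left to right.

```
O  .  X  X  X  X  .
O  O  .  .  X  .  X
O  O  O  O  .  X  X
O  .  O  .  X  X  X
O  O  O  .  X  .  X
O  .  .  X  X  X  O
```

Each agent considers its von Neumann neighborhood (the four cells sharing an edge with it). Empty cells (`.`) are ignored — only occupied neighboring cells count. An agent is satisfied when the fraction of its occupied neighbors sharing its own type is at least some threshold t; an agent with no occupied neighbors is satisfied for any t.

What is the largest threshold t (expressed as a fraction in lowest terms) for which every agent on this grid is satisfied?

Row 1: (1,1)O 1/1 · (1,3)X 1/1 · (1,4)X 2/2 · (1,5)X 3/3 · (1,6)X 1/1
Row 2: (2,1)O 3/3 · (2,2)O 2/2 · (2,5)X 1/1 · (2,7)X 1/1
Row 3: (3,1)O 3/3 · (3,2)O 3/3 · (3,3)O 3/3 · (3,4)O 1/1 · (3,6)X 2/2 · (3,7)X 3/3
Row 4: (4,1)O 2/2 · (4,3)O 2/2 · (4,5)X 2/2 · (4,6)X 3/3 · (4,7)X 3/3
Row 5: (5,1)O 3/3 · (5,2)O 2/2 · (5,3)O 2/2 · (5,5)X 2/2 · (5,7)X 1/2
Row 6: (6,1)O 1/1 · (6,4)X 1/1 · (6,5)X 3/3 · (6,6)X 1/2 · (6,7)O 0/2
The smallest same-type fraction is 0/2 at (6,7), which reduces to 0/1. Any threshold above that leaves this agent unsatisfied.

0/1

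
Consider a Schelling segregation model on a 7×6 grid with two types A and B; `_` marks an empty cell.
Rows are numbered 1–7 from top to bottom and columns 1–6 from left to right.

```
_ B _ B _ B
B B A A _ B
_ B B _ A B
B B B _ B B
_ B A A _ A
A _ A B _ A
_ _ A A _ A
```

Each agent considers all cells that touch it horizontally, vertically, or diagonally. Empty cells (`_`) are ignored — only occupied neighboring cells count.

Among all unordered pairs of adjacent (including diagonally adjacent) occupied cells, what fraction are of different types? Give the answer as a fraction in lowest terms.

Scan each occupied cell's neighbors to the right and below (and the two forward diagonals) so each pair is counted once.
From row 1: 3 unlike of 6 pairs (running 3/6).
From row 2: 5 unlike of 12 pairs (running 8/18).
From row 3: 3 unlike of 11 pairs (running 11/29).
From row 4: 6 unlike of 12 pairs (running 17/41).
From row 5: 5 unlike of 9 pairs (running 22/50).
From row 6: 3 unlike of 6 pairs (running 25/56).
From row 7: 0 unlike of 1 pairs (running 25/57).
Total adjacent occupied pairs: 57; unlike-type pairs: 25.
25/57 is already in lowest terms.

25/57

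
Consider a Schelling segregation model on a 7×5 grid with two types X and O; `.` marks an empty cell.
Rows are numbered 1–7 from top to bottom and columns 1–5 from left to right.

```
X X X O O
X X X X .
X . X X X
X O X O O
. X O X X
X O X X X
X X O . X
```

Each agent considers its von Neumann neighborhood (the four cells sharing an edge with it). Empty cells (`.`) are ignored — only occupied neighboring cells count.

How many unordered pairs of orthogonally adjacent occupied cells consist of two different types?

Scan each occupied cell's neighbors to the right and below so each pair is counted once.
Row 1: X(1,1)–X(1,2)= X(1,1)–X(2,1)= X(1,2)–X(1,3)= X(1,2)–X(2,2)= X(1,3)–O(1,4)≠ X(1,3)–X(2,3)= O(1,4)–O(1,5)= O(1,4)–X(2,4)≠  → 2/8 unlike.
Row 2: X(2,1)–X(2,2)= X(2,1)–X(3,1)= X(2,2)–X(2,3)= X(2,3)–X(2,4)= X(2,3)–X(3,3)= X(2,4)–X(3,4)=  → 0/6 unlike.
Row 3: X(3,1)–X(4,1)= X(3,3)–X(3,4)= X(3,3)–X(4,3)= X(3,4)–X(3,5)= X(3,4)–O(4,4)≠ X(3,5)–O(4,5)≠  → 2/6 unlike.
Row 4: X(4,1)–O(4,2)≠ O(4,2)–X(4,3)≠ O(4,2)–X(5,2)≠ X(4,3)–O(4,4)≠ X(4,3)–O(5,3)≠ O(4,4)–O(4,5)= O(4,4)–X(5,4)≠ O(4,5)–X(5,5)≠  → 7/8 unlike.
Row 5: X(5,2)–O(5,3)≠ X(5,2)–O(6,2)≠ O(5,3)–X(5,4)≠ O(5,3)–X(6,3)≠ X(5,4)–X(5,5)= X(5,4)–X(6,4)= X(5,5)–X(6,5)=  → 4/7 unlike.
Row 6: X(6,1)–O(6,2)≠ X(6,1)–X(7,1)= O(6,2)–X(6,3)≠ O(6,2)–X(7,2)≠ X(6,3)–X(6,4)= X(6,3)–O(7,3)≠ X(6,4)–X(6,5)= X(6,5)–X(7,5)=  → 4/8 unlike.
Row 7: X(7,1)–X(7,2)= X(7,2)–O(7,3)≠  → 1/2 unlike.
Total adjacent occupied pairs: 45; unlike-type pairs: 20.

20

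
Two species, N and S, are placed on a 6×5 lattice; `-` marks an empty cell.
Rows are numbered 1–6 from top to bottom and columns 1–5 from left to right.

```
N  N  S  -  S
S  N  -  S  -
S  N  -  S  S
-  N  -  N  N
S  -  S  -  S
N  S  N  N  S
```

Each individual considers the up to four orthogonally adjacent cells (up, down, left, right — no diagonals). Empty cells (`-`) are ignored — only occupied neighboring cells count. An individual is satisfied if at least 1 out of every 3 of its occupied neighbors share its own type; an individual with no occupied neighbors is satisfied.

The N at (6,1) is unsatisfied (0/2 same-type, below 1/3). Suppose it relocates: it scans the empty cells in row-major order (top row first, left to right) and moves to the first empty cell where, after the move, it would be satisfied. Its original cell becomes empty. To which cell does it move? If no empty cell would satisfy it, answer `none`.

Vacating (6,1). Empty cells in order:
  (1,4): 0/3 same-type → still unsatisfied.
  (2,3): 1/3 same-type → satisfied — stop here.

(2,3)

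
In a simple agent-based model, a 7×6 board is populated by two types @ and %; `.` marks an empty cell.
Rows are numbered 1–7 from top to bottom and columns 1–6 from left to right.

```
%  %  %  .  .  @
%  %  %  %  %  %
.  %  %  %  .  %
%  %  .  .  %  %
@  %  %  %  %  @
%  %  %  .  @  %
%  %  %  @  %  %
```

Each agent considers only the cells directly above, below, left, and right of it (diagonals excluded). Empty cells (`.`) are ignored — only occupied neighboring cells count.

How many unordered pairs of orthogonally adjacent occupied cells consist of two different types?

Scan each occupied cell's neighbors to the right and below so each pair is counted once.
Row 1: %(1,1)–%(1,2)= %(1,1)–%(2,1)= %(1,2)–%(1,3)= %(1,2)–%(2,2)= %(1,3)–%(2,3)= @(1,6)–%(2,6)≠  → 1/6 unlike.
Row 2: %(2,1)–%(2,2)= %(2,2)–%(2,3)= %(2,2)–%(3,2)= %(2,3)–%(2,4)= %(2,3)–%(3,3)= %(2,4)–%(2,5)= %(2,4)–%(3,4)= %(2,5)–%(2,6)= %(2,6)–%(3,6)=  → 0/9 unlike.
Row 3: %(3,2)–%(3,3)= %(3,2)–%(4,2)= %(3,3)–%(3,4)= %(3,6)–%(4,6)=  → 0/4 unlike.
Row 4: %(4,1)–%(4,2)= %(4,1)–@(5,1)≠ %(4,2)–%(5,2)= %(4,5)–%(4,6)= %(4,5)–%(5,5)= %(4,6)–@(5,6)≠  → 2/6 unlike.
Row 5: @(5,1)–%(5,2)≠ @(5,1)–%(6,1)≠ %(5,2)–%(5,3)= %(5,2)–%(6,2)= %(5,3)–%(5,4)= %(5,3)–%(6,3)= %(5,4)–%(5,5)= %(5,5)–@(5,6)≠ %(5,5)–@(6,5)≠ @(5,6)–%(6,6)≠  → 5/10 unlike.
Row 6: %(6,1)–%(6,2)= %(6,1)–%(7,1)= %(6,2)–%(6,3)= %(6,2)–%(7,2)= %(6,3)–%(7,3)= @(6,5)–%(6,6)≠ @(6,5)–%(7,5)≠ %(6,6)–%(7,6)=  → 2/8 unlike.
Row 7: %(7,1)–%(7,2)= %(7,2)–%(7,3)= %(7,3)–@(7,4)≠ @(7,4)–%(7,5)≠ %(7,5)–%(7,6)=  → 2/5 unlike.
Total adjacent occupied pairs: 48; unlike-type pairs: 12.

12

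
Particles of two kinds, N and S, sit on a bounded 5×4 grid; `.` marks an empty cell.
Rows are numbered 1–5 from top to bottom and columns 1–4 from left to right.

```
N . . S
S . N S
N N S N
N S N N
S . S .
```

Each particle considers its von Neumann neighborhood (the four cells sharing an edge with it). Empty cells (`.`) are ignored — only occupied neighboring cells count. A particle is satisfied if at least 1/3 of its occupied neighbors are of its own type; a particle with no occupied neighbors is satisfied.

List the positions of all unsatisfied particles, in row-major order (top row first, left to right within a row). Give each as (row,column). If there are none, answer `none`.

(1,1), (2,1), (2,3), (3,3), (4,2), (4,3), (5,1), (5,3)

Row 1: (1,1)N 0/1 ✗ · (1,4)S 1/1 ✓
Row 2: (2,1)S 0/2 ✗ · (2,3)N 0/2 ✗ · (2,4)S 1/3 ✓
Row 3: (3,1)N 2/3 ✓ · (3,2)N 1/3 ✓ · (3,3)S 0/4 ✗ · (3,4)N 1/3 ✓
Row 4: (4,1)N 1/3 ✓ · (4,2)S 0/3 ✗ · (4,3)N 1/4 ✗ · (4,4)N 2/2 ✓
Row 5: (5,1)S 0/1 ✗ · (5,3)S 0/1 ✗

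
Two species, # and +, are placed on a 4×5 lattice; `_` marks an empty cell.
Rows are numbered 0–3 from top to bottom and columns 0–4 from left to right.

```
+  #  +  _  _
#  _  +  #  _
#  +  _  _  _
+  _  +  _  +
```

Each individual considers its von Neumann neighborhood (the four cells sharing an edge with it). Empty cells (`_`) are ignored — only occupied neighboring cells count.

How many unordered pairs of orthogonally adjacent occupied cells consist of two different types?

6

Scan each occupied cell's neighbors to the right and below so each pair is counted once.
Row 0: +(0,0)–#(0,1)≠ +(0,0)–#(1,0)≠ #(0,1)–+(0,2)≠ +(0,2)–+(1,2)=  → 3/4 unlike.
Row 1: #(1,0)–#(2,0)= +(1,2)–#(1,3)≠  → 1/2 unlike.
Row 2: #(2,0)–+(2,1)≠ #(2,0)–+(3,0)≠  → 2/2 unlike.
Total adjacent occupied pairs: 8; unlike-type pairs: 6.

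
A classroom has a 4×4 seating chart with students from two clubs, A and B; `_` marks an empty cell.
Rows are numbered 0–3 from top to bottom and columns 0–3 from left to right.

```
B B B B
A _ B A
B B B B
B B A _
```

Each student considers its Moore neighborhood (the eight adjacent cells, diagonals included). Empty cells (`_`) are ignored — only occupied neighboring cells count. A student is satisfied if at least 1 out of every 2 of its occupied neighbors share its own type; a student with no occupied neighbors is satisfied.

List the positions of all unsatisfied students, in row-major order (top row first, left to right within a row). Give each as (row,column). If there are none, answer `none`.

(1,0), (1,3), (3,2)

(0,0)B 1/2 ✓
(0,1)B 3/4 ✓
(0,2)B 3/4 ✓
(0,3)B 2/3 ✓
(1,0)A 0/4 ✗
(1,2)B 6/7 ✓
(1,3)A 0/5 ✗
(2,0)B 3/4 ✓
(2,1)B 5/7 ✓
(2,2)B 4/6 ✓
(2,3)B 2/4 ✓
(3,0)B 3/3 ✓
(3,1)B 4/5 ✓
(3,2)A 0/4 ✗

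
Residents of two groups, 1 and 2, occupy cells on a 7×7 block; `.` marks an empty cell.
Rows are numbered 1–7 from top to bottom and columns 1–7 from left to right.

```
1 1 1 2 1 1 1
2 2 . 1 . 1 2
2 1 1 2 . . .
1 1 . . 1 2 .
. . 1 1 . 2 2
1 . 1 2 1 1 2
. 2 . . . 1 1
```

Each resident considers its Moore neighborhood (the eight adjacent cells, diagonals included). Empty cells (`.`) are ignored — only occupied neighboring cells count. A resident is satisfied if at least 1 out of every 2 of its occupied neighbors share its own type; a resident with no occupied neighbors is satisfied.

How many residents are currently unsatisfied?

12

(1,1)1 1/3 ✗
(1,2)1 2/4 ✓
(1,3)1 2/4 ✓
(1,4)2 0/3 ✗
(1,5)1 3/4 ✓
(1,6)1 3/4 ✓
(1,7)1 2/3 ✓
(2,1)2 2/5 ✗
(2,2)2 2/7 ✗
(2,4)1 3/5 ✓
(2,6)1 3/4 ✓
(2,7)2 0/3 ✗
(3,1)2 2/5 ✗
(3,2)1 3/6 ✓
(3,3)1 3/5 ✓
(3,4)2 0/3 ✗
(4,1)1 2/3 ✓
(4,2)1 4/5 ✓
(4,5)1 1/4 ✗
(4,6)2 2/3 ✓
(5,3)1 3/4 ✓
(5,4)1 4/5 ✓
(5,6)2 3/6 ✓
(5,7)2 3/4 ✓
(6,1)1 0/1 ✗
(6,3)1 2/4 ✓
(6,4)2 0/4 ✗
(6,5)1 3/5 ✓
(6,6)1 3/6 ✓
(6,7)2 2/5 ✗
(7,2)2 0/2 ✗
(7,6)1 3/4 ✓
(7,7)1 2/3 ✓
Unsatisfied: (1,1), (1,4), (2,1), (2,2), (2,7), (3,1), (3,4), (4,5), (6,1), (6,4), (6,7), (7,2) — 12 in total.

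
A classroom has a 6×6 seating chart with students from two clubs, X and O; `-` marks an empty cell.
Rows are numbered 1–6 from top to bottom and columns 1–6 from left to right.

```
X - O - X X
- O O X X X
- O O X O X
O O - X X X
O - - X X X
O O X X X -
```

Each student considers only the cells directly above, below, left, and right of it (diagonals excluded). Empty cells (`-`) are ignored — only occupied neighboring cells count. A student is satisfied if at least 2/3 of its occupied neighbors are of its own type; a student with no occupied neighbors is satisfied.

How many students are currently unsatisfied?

Row 1: (1,1)X 0/0 satisfied · (1,3)O 1/1 satisfied · (1,5)X 2/2 satisfied · (1,6)X 2/2 satisfied
Row 2: (2,2)O 2/2 satisfied · (2,3)O 3/4 satisfied · (2,4)X 2/3 satisfied · (2,5)X 3/4 satisfied · (2,6)X 3/3 satisfied
Row 3: (3,2)O 3/3 satisfied · (3,3)O 2/3 satisfied · (3,4)X 2/4 not · (3,5)O 0/4 not · (3,6)X 2/3 satisfied
Row 4: (4,1)O 2/2 satisfied · (4,2)O 2/2 satisfied · (4,4)X 3/3 satisfied · (4,5)X 3/4 satisfied · (4,6)X 3/3 satisfied
Row 5: (5,1)O 2/2 satisfied · (5,4)X 3/3 satisfied · (5,5)X 4/4 satisfied · (5,6)X 2/2 satisfied
Row 6: (6,1)O 2/2 satisfied · (6,2)O 1/2 not · (6,3)X 1/2 not · (6,4)X 3/3 satisfied · (6,5)X 2/2 satisfied
Unsatisfied: (3,4), (3,5), (6,2), (6,3) — 4 in total.

4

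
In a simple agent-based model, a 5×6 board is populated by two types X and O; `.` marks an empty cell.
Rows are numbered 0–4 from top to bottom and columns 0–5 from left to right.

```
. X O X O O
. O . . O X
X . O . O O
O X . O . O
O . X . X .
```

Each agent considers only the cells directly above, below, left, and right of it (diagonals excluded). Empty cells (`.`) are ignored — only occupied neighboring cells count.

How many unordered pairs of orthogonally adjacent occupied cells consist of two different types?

9

Scan each occupied cell's neighbors to the right and below so each pair is counted once.
From row 0: 5 unlike of 7 pairs (running 5/7).
From row 1: 2 unlike of 3 pairs (running 7/10).
From row 2: 1 unlike of 3 pairs (running 8/13).
From row 3: 1 unlike of 2 pairs (running 9/15).
Total adjacent occupied pairs: 15; unlike-type pairs: 9.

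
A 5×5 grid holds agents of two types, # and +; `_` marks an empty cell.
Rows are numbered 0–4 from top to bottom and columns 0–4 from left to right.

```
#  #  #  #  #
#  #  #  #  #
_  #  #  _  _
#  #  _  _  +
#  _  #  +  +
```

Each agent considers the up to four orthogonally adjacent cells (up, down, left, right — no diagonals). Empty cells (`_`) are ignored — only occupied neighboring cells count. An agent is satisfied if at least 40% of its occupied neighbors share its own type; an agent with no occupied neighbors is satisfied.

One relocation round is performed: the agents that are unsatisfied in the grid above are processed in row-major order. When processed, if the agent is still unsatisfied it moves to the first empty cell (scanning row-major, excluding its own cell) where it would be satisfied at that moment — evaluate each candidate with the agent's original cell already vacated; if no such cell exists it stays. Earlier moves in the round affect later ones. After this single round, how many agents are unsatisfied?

Initially unsatisfied (in order): (4,2).
  (4,2) → (2,0).
Resulting grid:
# # # # #
# # # # #
# # # _ _
# # _ _ +
# _ _ + +
All satisfied now.

0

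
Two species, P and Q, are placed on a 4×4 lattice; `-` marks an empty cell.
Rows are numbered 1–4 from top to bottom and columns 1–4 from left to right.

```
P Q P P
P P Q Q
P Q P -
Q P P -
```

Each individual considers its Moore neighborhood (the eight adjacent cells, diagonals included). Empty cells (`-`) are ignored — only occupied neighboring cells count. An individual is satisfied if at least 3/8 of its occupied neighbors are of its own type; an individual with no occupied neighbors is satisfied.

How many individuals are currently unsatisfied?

5

(1,1)P 2/3 satisfied
(1,2)Q 1/5 not
(1,3)P 2/5 satisfied
(1,4)P 1/3 not
(2,1)P 3/5 satisfied
(2,2)P 5/8 satisfied
(2,3)Q 3/7 satisfied
(2,4)Q 1/4 not
(3,1)P 3/5 satisfied
(3,2)Q 2/8 not
(3,3)P 3/6 satisfied
(4,1)Q 1/3 not
(4,2)P 3/5 satisfied
(4,3)P 2/3 satisfied
Unsatisfied: (1,2), (1,4), (2,4), (3,2), (4,1) — 5 in total.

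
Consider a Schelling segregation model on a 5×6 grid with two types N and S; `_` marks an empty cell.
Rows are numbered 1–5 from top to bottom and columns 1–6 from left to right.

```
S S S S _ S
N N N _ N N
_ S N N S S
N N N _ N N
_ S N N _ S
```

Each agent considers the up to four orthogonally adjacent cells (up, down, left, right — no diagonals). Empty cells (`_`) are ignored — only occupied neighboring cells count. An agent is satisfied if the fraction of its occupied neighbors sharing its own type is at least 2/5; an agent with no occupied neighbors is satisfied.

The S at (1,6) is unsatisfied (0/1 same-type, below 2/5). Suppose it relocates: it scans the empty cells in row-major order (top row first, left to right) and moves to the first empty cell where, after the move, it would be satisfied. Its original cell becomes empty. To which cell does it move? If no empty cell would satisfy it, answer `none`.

Vacating (1,6). Empty cells in order:
  (1,5): 1/2 same-type → satisfied — stop here.

(1,5)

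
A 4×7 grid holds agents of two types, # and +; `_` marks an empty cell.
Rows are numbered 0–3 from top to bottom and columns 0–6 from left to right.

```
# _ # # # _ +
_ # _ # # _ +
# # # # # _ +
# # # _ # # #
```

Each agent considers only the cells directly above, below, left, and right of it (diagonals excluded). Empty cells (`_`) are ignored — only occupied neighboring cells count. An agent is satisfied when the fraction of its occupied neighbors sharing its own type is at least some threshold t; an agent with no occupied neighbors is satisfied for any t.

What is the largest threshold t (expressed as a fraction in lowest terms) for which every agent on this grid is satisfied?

1/2

Row 0: (0,0)# — no occupied neighbors · (0,2)# 1/1 · (0,3)# 3/3 · (0,4)# 2/2 · (0,6)+ 1/1
Row 1: (1,1)# 1/1 · (1,3)# 3/3 · (1,4)# 3/3 · (1,6)+ 2/2
Row 2: (2,0)# 2/2 · (2,1)# 4/4 · (2,2)# 3/3 · (2,3)# 3/3 · (2,4)# 3/3 · (2,6)+ 1/2
Row 3: (3,0)# 2/2 · (3,1)# 3/3 · (3,2)# 2/2 · (3,4)# 2/2 · (3,5)# 2/2 · (3,6)# 1/2
The smallest same-type fraction is 1/2 at (2,6), which reduces to 1/2. Any threshold above that leaves this agent unsatisfied.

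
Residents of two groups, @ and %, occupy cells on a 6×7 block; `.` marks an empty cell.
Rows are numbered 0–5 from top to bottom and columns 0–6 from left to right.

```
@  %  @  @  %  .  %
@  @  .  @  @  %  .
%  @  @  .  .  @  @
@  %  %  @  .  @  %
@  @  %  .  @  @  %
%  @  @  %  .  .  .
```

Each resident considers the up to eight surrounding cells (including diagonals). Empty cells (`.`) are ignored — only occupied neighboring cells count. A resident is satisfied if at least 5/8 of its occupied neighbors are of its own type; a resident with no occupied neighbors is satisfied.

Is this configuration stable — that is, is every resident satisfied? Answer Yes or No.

Row 0: (0,0)@ 2/3 satisfied · (0,1)% 0/4 not · (0,2)@ 3/4 satisfied · (0,3)@ 3/4 satisfied · (0,4)% 1/4 not · (0,6)% 1/1 satisfied
Row 1: (1,0)@ 3/5 not · (1,1)@ 5/7 satisfied · (1,3)@ 4/5 satisfied · (1,4)@ 3/5 not · (1,5)% 2/5 not
Row 2: (2,0)% 1/5 not · (2,1)@ 4/7 not · (2,2)@ 4/6 satisfied · (2,5)@ 3/5 not · (2,6)@ 2/4 not
Row 3: (3,0)@ 3/5 not · (3,1)% 3/8 not · (3,2)% 2/6 not · (3,3)@ 2/4 not · (3,5)@ 4/6 satisfied · (3,6)% 1/5 not
Row 4: (4,0)@ 3/5 not · (4,1)@ 4/8 not · (4,2)% 3/7 not · (4,4)@ 3/4 satisfied · (4,5)@ 2/4 not · (4,6)% 1/3 not
Row 5: (5,0)% 0/3 not · (5,1)@ 3/5 not · (5,2)@ 2/4 not · (5,3)% 1/3 not
For instance (0,1) has only 0/4 same-type neighbors, below 5/8.

No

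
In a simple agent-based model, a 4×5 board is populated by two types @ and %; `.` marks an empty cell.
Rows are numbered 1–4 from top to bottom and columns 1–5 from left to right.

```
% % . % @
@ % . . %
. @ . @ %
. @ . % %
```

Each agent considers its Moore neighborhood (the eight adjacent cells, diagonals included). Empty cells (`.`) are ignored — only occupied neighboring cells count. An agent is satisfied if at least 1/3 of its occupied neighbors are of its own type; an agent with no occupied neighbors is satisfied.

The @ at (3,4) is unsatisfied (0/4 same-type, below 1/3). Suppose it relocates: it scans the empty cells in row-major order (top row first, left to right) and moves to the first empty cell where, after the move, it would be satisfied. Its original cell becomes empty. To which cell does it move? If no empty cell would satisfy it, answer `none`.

(3,1)

Vacating (3,4). Empty cells in order:
  (1,3): 0/3 same-type → still unsatisfied.
  (2,3): 1/4 same-type → still unsatisfied.
  (2,4): 1/4 same-type → still unsatisfied.
  (3,1): 3/4 same-type → satisfied — stop here.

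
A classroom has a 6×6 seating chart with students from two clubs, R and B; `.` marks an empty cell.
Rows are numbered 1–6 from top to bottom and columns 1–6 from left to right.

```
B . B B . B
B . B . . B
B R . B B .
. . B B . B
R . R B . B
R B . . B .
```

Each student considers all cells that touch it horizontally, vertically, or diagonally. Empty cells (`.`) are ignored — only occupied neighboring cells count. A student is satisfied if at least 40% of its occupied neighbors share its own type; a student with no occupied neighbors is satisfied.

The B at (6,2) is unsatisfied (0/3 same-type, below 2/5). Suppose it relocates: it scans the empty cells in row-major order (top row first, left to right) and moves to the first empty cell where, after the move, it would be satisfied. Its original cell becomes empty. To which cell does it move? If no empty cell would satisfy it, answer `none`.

Vacating (6,2). Empty cells in order:
  (1,2): 4/4 same-type → satisfied — stop here.

(1,2)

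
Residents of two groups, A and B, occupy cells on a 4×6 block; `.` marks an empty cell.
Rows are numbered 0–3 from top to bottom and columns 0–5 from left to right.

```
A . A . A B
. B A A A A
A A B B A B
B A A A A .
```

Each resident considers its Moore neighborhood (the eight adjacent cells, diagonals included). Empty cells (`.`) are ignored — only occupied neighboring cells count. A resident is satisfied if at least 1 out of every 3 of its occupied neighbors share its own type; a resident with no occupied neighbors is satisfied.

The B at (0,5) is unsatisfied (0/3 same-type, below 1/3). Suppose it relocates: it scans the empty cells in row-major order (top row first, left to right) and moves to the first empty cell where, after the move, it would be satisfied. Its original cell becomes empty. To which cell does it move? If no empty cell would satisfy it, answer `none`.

(3,5)

Vacating (0,5). Empty cells in order:
  (0,1): 1/4 same-type → still unsatisfied.
  (0,3): 0/5 same-type → still unsatisfied.
  (1,0): 1/4 same-type → still unsatisfied.
  (3,5): 1/3 same-type → satisfied — stop here.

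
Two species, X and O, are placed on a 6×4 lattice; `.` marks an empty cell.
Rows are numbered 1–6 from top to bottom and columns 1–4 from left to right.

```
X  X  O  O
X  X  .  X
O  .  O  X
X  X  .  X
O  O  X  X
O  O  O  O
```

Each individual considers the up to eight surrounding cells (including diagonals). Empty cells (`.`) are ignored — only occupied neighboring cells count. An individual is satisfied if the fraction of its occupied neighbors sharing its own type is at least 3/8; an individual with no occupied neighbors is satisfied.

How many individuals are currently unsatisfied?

(1,1)X 3/3 ok
(1,2)X 3/4 ok
(1,3)O 1/4 unhappy
(1,4)O 1/2 ok
(2,1)X 3/4 ok
(2,2)X 3/6 ok
(2,4)X 1/4 unhappy
(3,1)O 0/4 unhappy
(3,3)O 0/5 unhappy
(3,4)X 2/3 ok
(4,1)X 1/4 unhappy
(4,2)X 2/6 unhappy
(4,4)X 3/4 ok
(5,1)O 3/5 ok
(5,2)O 4/7 ok
(5,3)X 3/7 ok
(5,4)X 2/4 ok
(6,1)O 3/3 ok
(6,2)O 4/5 ok
(6,3)O 3/5 ok
(6,4)O 1/3 unhappy
Unsatisfied: (1,3), (2,4), (3,1), (3,3), (4,1), (4,2), (6,4) — 7 in total.

7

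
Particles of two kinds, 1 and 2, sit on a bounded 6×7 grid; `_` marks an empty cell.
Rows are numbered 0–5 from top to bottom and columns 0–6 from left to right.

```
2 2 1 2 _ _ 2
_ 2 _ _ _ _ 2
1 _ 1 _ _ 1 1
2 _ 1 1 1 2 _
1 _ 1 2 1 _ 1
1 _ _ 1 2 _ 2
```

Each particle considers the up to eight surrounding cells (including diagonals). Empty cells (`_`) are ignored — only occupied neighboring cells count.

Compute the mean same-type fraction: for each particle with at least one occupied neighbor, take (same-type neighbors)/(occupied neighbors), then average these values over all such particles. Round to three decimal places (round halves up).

0.432

(0,0)2 2/2
(0,1)2 2/3
(0,2)1 0/3
(0,3)2 0/1
(0,6)2 1/1
(1,1)2 2/5
(1,6)2 1/3
(2,0)1 0/2
(2,2)1 2/3
(2,5)1 2/4
(2,6)1 1/3
(3,0)2 0/2
(3,2)1 3/4
(3,3)1 5/6
(3,4)1 3/5
(3,5)2 0/5
(4,0)1 1/2
(4,2)1 3/4
(4,3)2 1/7
(4,4)1 3/6
(4,6)1 0/2
(5,0)1 1/1
(5,3)1 2/4
(5,4)2 1/3
(5,6)2 0/1
Sum over 25 particles: 2/2 + 2/3 + 0/3 + 0/1 + 1/1 + 2/5 + 1/3 + 0/2 + 2/3 + 2/4 + 1/3 + 0/2 + 3/4 + 5/6 + 3/5 + 0/5 + 1/2 + 3/4 + 1/7 + 3/6 + 0/2 + 1/1 + 2/4 + 1/3 + 0/1 = 227/21; mean = 227/21 ÷ 25 = 227/525 = 0.432380… → 0.432.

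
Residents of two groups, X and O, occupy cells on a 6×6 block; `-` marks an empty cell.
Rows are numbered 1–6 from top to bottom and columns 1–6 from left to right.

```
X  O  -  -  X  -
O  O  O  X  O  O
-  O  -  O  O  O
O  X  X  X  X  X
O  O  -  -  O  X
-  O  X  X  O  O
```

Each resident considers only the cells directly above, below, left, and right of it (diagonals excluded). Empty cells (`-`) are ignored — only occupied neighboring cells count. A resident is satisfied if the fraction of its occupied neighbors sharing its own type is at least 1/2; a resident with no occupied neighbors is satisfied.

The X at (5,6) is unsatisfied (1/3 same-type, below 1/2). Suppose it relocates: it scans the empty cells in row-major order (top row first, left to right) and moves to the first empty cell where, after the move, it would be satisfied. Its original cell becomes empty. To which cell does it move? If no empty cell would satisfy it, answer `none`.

(1,4)

Vacating (5,6). Empty cells in order:
  (1,3): 0/2 same-type → still unsatisfied.
  (1,4): 2/2 same-type → satisfied — stop here.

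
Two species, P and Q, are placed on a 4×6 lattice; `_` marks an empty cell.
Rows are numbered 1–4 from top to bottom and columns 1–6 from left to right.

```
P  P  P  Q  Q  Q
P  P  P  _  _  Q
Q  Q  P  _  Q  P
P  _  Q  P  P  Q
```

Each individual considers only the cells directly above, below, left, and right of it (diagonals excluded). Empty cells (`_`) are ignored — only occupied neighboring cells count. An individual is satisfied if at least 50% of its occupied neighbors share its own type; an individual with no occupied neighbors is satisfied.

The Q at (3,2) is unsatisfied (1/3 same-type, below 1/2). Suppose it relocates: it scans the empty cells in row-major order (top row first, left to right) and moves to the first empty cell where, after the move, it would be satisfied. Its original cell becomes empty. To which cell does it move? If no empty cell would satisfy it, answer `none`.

(2,4)

Vacating (3,2). Empty cells in order:
  (2,4): 1/2 same-type → satisfied — stop here.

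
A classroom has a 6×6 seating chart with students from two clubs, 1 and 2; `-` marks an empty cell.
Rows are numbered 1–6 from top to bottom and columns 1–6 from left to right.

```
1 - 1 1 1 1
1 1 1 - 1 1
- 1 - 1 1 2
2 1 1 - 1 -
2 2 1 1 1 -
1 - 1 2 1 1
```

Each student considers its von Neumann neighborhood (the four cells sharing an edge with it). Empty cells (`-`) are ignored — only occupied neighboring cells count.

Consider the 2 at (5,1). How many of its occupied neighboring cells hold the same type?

2

Occupied neighbors of (5,1): (4,1)=2, (6,1)=1, (5,2)=2.
Same type (2): 2 of 3.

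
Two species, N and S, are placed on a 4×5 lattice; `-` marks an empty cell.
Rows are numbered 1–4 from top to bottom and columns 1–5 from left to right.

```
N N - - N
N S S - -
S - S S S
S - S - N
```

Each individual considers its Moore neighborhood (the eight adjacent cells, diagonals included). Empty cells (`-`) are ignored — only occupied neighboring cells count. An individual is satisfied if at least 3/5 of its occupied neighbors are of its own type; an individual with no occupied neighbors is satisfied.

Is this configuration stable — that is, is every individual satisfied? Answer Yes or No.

(1,1)N 2/3 ok
(1,2)N 2/4 unhappy
(1,5)N 0/0 ok
(2,1)N 2/4 unhappy
(2,2)S 3/6 unhappy
(2,3)S 3/4 ok
(3,1)S 2/3 ok
(3,3)S 4/4 ok
(3,4)S 4/5 ok
(3,5)S 1/2 unhappy
(4,1)S 1/1 ok
(4,3)S 2/2 ok
(4,5)N 0/2 unhappy
For instance (1,2) has only 2/4 same-type neighbors, below 3/5.

No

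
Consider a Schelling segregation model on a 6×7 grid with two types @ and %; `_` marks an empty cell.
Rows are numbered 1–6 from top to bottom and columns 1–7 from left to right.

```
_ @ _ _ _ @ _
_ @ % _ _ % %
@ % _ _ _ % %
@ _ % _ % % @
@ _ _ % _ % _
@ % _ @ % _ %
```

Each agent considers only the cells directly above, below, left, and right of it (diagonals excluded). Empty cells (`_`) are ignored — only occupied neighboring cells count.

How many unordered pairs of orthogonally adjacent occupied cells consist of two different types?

Scan each occupied cell's neighbors to the right and below so each pair is counted once.
From row 1: 1 unlike of 2 pairs (running 1/2).
From row 2: 2 unlike of 5 pairs (running 3/7).
From row 3: 2 unlike of 5 pairs (running 5/12).
From row 4: 1 unlike of 4 pairs (running 6/16).
From row 5: 1 unlike of 2 pairs (running 7/18).
From row 6: 2 unlike of 2 pairs (running 9/20).
Total adjacent occupied pairs: 20; unlike-type pairs: 9.

9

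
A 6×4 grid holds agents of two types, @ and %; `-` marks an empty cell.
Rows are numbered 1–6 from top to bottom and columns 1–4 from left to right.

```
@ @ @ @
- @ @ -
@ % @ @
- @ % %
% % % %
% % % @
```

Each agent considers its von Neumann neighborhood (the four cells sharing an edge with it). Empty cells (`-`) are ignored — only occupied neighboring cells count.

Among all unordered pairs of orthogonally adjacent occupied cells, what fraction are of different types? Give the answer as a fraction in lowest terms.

10/29

Scan each occupied cell's neighbors to the right and below so each pair is counted once.
Row 1: @(1,1)–@(1,2)= @(1,2)–@(1,3)= @(1,2)–@(2,2)= @(1,3)–@(1,4)= @(1,3)–@(2,3)=  → 0/5 unlike.
Row 2: @(2,2)–@(2,3)= @(2,2)–%(3,2)≠ @(2,3)–@(3,3)=  → 1/3 unlike.
Row 3: @(3,1)–%(3,2)≠ %(3,2)–@(3,3)≠ %(3,2)–@(4,2)≠ @(3,3)–@(3,4)= @(3,3)–%(4,3)≠ @(3,4)–%(4,4)≠  → 5/6 unlike.
Row 4: @(4,2)–%(4,3)≠ @(4,2)–%(5,2)≠ %(4,3)–%(4,4)= %(4,3)–%(5,3)= %(4,4)–%(5,4)=  → 2/5 unlike.
Row 5: %(5,1)–%(5,2)= %(5,1)–%(6,1)= %(5,2)–%(5,3)= %(5,2)–%(6,2)= %(5,3)–%(5,4)= %(5,3)–%(6,3)= %(5,4)–@(6,4)≠  → 1/7 unlike.
Row 6: %(6,1)–%(6,2)= %(6,2)–%(6,3)= %(6,3)–@(6,4)≠  → 1/3 unlike.
Total adjacent occupied pairs: 29; unlike-type pairs: 10.
10/29 is already in lowest terms.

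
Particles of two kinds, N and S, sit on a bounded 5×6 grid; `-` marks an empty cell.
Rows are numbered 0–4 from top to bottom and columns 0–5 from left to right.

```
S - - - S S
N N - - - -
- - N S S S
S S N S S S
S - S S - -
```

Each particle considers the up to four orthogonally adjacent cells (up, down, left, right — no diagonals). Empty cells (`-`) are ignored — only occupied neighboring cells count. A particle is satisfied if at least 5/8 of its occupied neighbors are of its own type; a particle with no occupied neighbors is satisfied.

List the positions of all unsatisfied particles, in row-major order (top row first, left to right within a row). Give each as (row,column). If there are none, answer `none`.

(0,0)S 0/1 not
(0,4)S 1/1 satisfied
(0,5)S 1/1 satisfied
(1,0)N 1/2 not
(1,1)N 1/1 satisfied
(2,2)N 1/2 not
(2,3)S 2/3 satisfied
(2,4)S 3/3 satisfied
(2,5)S 2/2 satisfied
(3,0)S 2/2 satisfied
(3,1)S 1/2 not
(3,2)N 1/4 not
(3,3)S 3/4 satisfied
(3,4)S 3/3 satisfied
(3,5)S 2/2 satisfied
(4,0)S 1/1 satisfied
(4,2)S 1/2 not
(4,3)S 2/2 satisfied

(0,0), (1,0), (2,2), (3,1), (3,2), (4,2)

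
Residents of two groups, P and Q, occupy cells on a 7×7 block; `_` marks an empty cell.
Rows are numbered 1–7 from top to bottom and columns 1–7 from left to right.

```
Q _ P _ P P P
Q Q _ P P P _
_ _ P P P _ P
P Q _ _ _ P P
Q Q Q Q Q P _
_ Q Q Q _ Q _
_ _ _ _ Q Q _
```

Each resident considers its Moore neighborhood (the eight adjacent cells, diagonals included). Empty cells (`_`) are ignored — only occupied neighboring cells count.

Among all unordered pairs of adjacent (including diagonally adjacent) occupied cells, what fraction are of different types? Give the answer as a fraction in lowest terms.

9/61

Scan each occupied cell's neighbors to the right and below (and the two forward diagonals) so each pair is counted once.
From row 1: 1 unlike of 12 pairs (running 1/12).
From row 2: 1 unlike of 11 pairs (running 2/23).
From row 3: 1 unlike of 6 pairs (running 3/29).
From row 4: 4 unlike of 10 pairs (running 7/39).
From row 5: 2 unlike of 16 pairs (running 9/55).
From row 6: 0 unlike of 5 pairs (running 9/60).
From row 7: 0 unlike of 1 pairs (running 9/61).
Total adjacent occupied pairs: 61; unlike-type pairs: 9.
9/61 is already in lowest terms.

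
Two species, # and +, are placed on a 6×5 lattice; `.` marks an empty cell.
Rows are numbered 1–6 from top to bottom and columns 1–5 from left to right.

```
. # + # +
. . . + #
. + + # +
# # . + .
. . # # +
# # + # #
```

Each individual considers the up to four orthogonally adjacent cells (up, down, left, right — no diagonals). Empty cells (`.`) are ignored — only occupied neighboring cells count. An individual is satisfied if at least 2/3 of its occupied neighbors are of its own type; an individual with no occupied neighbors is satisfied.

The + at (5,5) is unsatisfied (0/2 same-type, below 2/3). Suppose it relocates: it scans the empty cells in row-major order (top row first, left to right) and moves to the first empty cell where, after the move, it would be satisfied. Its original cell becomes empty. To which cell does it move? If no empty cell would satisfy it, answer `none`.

(2,1)

Vacating (5,5). Empty cells in order:
  (1,1): 0/1 same-type → still unsatisfied.
  (2,1): 0/0 same-type → satisfied — stop here.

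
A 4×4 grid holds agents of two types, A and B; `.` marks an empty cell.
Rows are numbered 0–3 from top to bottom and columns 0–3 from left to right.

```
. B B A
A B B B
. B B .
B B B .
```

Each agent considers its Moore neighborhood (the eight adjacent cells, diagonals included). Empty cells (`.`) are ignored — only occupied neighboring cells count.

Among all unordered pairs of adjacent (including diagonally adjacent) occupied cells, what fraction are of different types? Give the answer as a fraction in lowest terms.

Scan each occupied cell's neighbors to the right and below (and the two forward diagonals) so each pair is counted once.
Row 0: B(0,1)–B(0,2)= B(0,1)–B(1,1)= B(0,1)–B(1,2)= B(0,1)–A(1,0)≠ B(0,2)–A(0,3)≠ B(0,2)–B(1,2)= B(0,2)–B(1,3)= B(0,2)–B(1,1)= A(0,3)–B(1,3)≠ A(0,3)–B(1,2)≠  → 4/10 unlike.
Row 1: A(1,0)–B(1,1)≠ A(1,0)–B(2,1)≠ B(1,1)–B(1,2)= B(1,1)–B(2,1)= B(1,1)–B(2,2)= B(1,2)–B(1,3)= B(1,2)–B(2,2)= B(1,2)–B(2,1)= B(1,3)–B(2,2)=  → 2/9 unlike.
Row 2: B(2,1)–B(2,2)= B(2,1)–B(3,1)= B(2,1)–B(3,2)= B(2,1)–B(3,0)= B(2,2)–B(3,2)= B(2,2)–B(3,1)=  → 0/6 unlike.
Row 3: B(3,0)–B(3,1)= B(3,1)–B(3,2)=  → 0/2 unlike.
Total adjacent occupied pairs: 27; unlike-type pairs: 6.
6/27 reduces to 2/9.

2/9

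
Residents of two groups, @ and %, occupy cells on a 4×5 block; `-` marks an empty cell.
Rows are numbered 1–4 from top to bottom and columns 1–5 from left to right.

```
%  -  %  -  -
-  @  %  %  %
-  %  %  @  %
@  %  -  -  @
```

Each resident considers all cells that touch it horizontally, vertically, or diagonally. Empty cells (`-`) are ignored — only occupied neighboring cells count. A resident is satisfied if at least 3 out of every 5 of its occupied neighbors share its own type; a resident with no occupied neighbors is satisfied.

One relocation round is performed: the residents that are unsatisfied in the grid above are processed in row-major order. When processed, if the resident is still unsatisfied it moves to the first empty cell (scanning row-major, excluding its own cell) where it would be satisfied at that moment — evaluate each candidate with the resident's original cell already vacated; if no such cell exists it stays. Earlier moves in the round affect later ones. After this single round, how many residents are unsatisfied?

3

Initially unsatisfied (in order): (1,1), (2,2), (3,4), (3,5), (4,1), (4,5).
  (1,1) → (1,2).
  (2,2): no empty cell satisfies it; stays.
  (3,4): no empty cell satisfies it; stays.
  (3,5) → (1,4).
  (4,1) → (4,4).
  (4,5): now satisfied by earlier moves; stays.
Resulting grid:
- % % % -
- @ % % %
- % % @ -
- % - @ @
Unsatisfied now: (2,2), (3,3), (3,4).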